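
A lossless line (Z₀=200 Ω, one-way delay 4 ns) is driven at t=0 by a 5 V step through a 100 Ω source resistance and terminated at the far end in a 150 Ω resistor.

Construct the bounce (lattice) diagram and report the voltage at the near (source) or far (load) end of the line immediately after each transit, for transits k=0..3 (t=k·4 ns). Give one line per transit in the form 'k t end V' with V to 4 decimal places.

0 0 source 3.3333
1 4 load 2.8571
2 8 source 3.0159
3 12 load 2.9932

Γ_L=-0.142857, Γ_S=-0.333333; launch V₁=5·200/300=3.333333
k=0 src: V=3.3333
k=1 load: inc=3.333333, refl=3.333333·-0.142857=-0.4762; V=0.000000+3.333333+-0.476190=2.8571
k=2 src: inc=-0.476190, refl=-0.476190·-0.333333=0.1587; V=3.333333+-0.476190+0.158730=3.0159
k=3 load: inc=0.158730, refl=0.158730·-0.142857=-0.0227; V=2.857143+0.158730+-0.022676=2.9932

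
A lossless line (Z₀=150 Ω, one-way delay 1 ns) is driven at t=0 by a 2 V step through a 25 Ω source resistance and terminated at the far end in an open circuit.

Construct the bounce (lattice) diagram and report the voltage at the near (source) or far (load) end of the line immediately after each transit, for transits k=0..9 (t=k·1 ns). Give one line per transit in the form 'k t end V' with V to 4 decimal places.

0 0 source 1.7143
1 1 load 3.4286
2 2 source 2.2041
3 3 load 0.9796
4 4 source 1.8542
5 5 load 2.7289
6 6 source 2.1041
7 7 load 1.4794
8 8 source 1.9256
9 9 load 2.3719

Γ_L=1.000000, Γ_S=-0.714286; launch V₁=2·150/175=1.714286
k=0 src: V=1.7143
k=1 load: inc=1.714286, refl=1.714286·1.000000=1.7143; V=0.000000+1.714286+1.714286=3.4286
k=2 src: inc=1.714286, refl=1.714286·-0.714286=-1.2245; V=1.714286+1.714286+-1.224490=2.2041
k=3 load: inc=-1.224490, refl=-1.224490·1.000000=-1.2245; V=3.428571+-1.224490+-1.224490=0.9796
k=4 src: inc=-1.224490, refl=-1.224490·-0.714286=0.8746; V=2.204082+-1.224490+0.874636=1.8542
k=5 load: inc=0.874636, refl=0.874636·1.000000=0.8746; V=0.979592+0.874636+0.874636=2.7289
k=6 src: inc=0.874636, refl=0.874636·-0.714286=-0.6247; V=1.854227+0.874636+-0.624740=2.1041
k=7 load: inc=-0.624740, refl=-0.624740·1.000000=-0.6247; V=2.728863+-0.624740+-0.624740=1.4794
k=8 src: inc=-0.624740, refl=-0.624740·-0.714286=0.4462; V=2.104123+-0.624740+0.446243=1.9256
k=9 load: inc=0.446243, refl=0.446243·1.000000=0.4462; V=1.479384+0.446243+0.446243=2.3719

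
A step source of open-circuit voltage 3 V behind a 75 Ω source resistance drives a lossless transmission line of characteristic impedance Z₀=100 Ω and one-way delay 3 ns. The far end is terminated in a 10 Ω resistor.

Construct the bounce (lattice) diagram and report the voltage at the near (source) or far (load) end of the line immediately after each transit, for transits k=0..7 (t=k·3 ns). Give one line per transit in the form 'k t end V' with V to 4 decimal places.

0 0 source 1.7143
1 3 load 0.3117
2 6 source 0.5121
3 9 load 0.3481
4 12 source 0.3715
5 15 load 0.3524
6 18 source 0.3551
7 21 load 0.3529

Γ_L=-0.818182, Γ_S=-0.142857; launch V₁=3·100/175=1.714286
k=0 src: V=1.7143
k=1 load: inc=1.714286, refl=1.714286·-0.818182=-1.4026; V=0.000000+1.714286+-1.402597=0.3117
k=2 src: inc=-1.402597, refl=-1.402597·-0.142857=0.2004; V=1.714286+-1.402597+0.200371=0.5121
k=3 load: inc=0.200371, refl=0.200371·-0.818182=-0.1639; V=0.311688+0.200371+-0.163940=0.3481
k=4 src: inc=-0.163940, refl=-0.163940·-0.142857=0.0234; V=0.512059+-0.163940+0.023420=0.3715
k=5 load: inc=0.023420, refl=0.023420·-0.818182=-0.0192; V=0.348119+0.023420+-0.019162=0.3524
k=6 src: inc=-0.019162, refl=-0.019162·-0.142857=0.0027; V=0.371539+-0.019162+0.002737=0.3551
k=7 load: inc=0.002737, refl=0.002737·-0.818182=-0.0022; V=0.352378+0.002737+-0.002240=0.3529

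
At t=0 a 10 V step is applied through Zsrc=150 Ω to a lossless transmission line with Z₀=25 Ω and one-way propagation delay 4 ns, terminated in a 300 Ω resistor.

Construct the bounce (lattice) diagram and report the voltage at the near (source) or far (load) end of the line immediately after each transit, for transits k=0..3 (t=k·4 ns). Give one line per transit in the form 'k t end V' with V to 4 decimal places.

0 0 source 1.4286
1 4 load 2.6374
2 8 source 3.5008
3 12 load 4.2314

Γ_L=0.846154, Γ_S=0.714286; launch V₁=10·25/175=1.428571
k=0 src: V=1.4286
k=1 load: inc=1.428571, refl=1.428571·0.846154=1.2088; V=0.000000+1.428571+1.208791=2.6374
k=2 src: inc=1.208791, refl=1.208791·0.714286=0.8634; V=1.428571+1.208791+0.863422=3.5008
k=3 load: inc=0.863422, refl=0.863422·0.846154=0.7306; V=2.637363+0.863422+0.730588=4.2314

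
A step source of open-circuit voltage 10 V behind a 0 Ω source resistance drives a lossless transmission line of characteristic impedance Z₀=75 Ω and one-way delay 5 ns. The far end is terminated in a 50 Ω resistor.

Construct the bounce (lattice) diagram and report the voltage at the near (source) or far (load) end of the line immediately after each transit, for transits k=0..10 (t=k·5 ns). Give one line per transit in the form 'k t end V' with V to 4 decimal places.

Γ_L=-0.200000, Γ_S=-1.000000; launch V₁=10·75/75=10.000000
k=0 src: V=10.0000
k=1 load: inc=10.000000, refl=10.000000·-0.200000=-2.0000; V=0.000000+10.000000+-2.000000=8.0000
k=2 src: inc=-2.000000, refl=-2.000000·-1.000000=2.0000; V=10.000000+-2.000000+2.000000=10.0000
k=3 load: inc=2.000000, refl=2.000000·-0.200000=-0.4000; V=8.000000+2.000000+-0.400000=9.6000
k=4 src: inc=-0.400000, refl=-0.400000·-1.000000=0.4000; V=10.000000+-0.400000+0.400000=10.0000
k=5 load: inc=0.400000, refl=0.400000·-0.200000=-0.0800; V=9.600000+0.400000+-0.080000=9.9200
k=6 src: inc=-0.080000, refl=-0.080000·-1.000000=0.0800; V=10.000000+-0.080000+0.080000=10.0000
k=7 load: inc=0.080000, refl=0.080000·-0.200000=-0.0160; V=9.920000+0.080000+-0.016000=9.9840
k=8 src: inc=-0.016000, refl=-0.016000·-1.000000=0.0160; V=10.000000+-0.016000+0.016000=10.0000
k=9 load: inc=0.016000, refl=0.016000·-0.200000=-0.0032; V=9.984000+0.016000+-0.003200=9.9968
k=10 src: inc=-0.003200, refl=-0.003200·-1.000000=0.0032; V=10.000000+-0.003200+0.003200=10.0000

0 0 source 10.0000
1 5 load 8.0000
2 10 source 10.0000
3 15 load 9.6000
4 20 source 10.0000
5 25 load 9.9200
6 30 source 10.0000
7 35 load 9.9840
8 40 source 10.0000
9 45 load 9.9968
10 50 source 10.0000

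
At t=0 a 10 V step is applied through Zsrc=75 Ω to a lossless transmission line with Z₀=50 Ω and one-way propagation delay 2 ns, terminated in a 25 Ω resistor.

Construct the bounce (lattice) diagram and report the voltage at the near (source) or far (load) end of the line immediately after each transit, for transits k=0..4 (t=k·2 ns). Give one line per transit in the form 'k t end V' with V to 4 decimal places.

0 0 source 4.0000
1 2 load 2.6667
2 4 source 2.4000
3 6 load 2.4889
4 8 source 2.5067

Γ_L=-0.333333, Γ_S=0.200000; launch V₁=10·50/125=4.000000
k=0 src: V=4.0000
k=1 load: inc=4.000000, refl=4.000000·-0.333333=-1.3333; V=0.000000+4.000000+-1.333333=2.6667
k=2 src: inc=-1.333333, refl=-1.333333·0.200000=-0.2667; V=4.000000+-1.333333+-0.266667=2.4000
k=3 load: inc=-0.266667, refl=-0.266667·-0.333333=0.0889; V=2.666667+-0.266667+0.088889=2.4889
k=4 src: inc=0.088889, refl=0.088889·0.200000=0.0178; V=2.400000+0.088889+0.017778=2.5067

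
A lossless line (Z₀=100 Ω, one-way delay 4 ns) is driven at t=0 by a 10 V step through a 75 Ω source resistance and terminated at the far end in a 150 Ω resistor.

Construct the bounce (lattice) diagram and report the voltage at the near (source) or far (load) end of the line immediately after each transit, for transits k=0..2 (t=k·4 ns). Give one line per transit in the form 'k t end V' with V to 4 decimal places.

0 0 source 5.7143
1 4 load 6.8571
2 8 source 6.6939

Γ_L=0.200000, Γ_S=-0.142857; launch V₁=10·100/175=5.714286
k=0 src: V=5.7143
k=1 load: inc=5.714286, refl=5.714286·0.200000=1.1429; V=0.000000+5.714286+1.142857=6.8571
k=2 src: inc=1.142857, refl=1.142857·-0.142857=-0.1633; V=5.714286+1.142857+-0.163265=6.6939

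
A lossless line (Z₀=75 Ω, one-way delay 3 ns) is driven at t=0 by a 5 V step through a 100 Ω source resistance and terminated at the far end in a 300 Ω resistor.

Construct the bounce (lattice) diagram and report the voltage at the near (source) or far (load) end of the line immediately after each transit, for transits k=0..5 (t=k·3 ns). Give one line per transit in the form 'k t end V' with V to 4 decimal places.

0 0 source 2.1429
1 3 load 3.4286
2 6 source 3.6122
3 9 load 3.7224
4 12 source 3.7382
5 15 load 3.7476

Γ_L=0.600000, Γ_S=0.142857; launch V₁=5·75/175=2.142857
k=0 src: V=2.1429
k=1 load: inc=2.142857, refl=2.142857·0.600000=1.2857; V=0.000000+2.142857+1.285714=3.4286
k=2 src: inc=1.285714, refl=1.285714·0.142857=0.1837; V=2.142857+1.285714+0.183673=3.6122
k=3 load: inc=0.183673, refl=0.183673·0.600000=0.1102; V=3.428571+0.183673+0.110204=3.7224
k=4 src: inc=0.110204, refl=0.110204·0.142857=0.0157; V=3.612245+0.110204+0.015743=3.7382
k=5 load: inc=0.015743, refl=0.015743·0.600000=0.0094; V=3.722449+0.015743+0.009446=3.7476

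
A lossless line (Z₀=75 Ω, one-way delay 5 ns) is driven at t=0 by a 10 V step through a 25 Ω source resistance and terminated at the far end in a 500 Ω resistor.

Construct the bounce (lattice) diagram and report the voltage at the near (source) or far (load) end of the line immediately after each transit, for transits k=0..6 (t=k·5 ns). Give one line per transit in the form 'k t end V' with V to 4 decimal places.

0 0 source 7.5000
1 5 load 13.0435
2 10 source 10.2717
3 15 load 8.2231
4 20 source 9.2474
5 25 load 10.0045
6 30 source 9.6260

Γ_L=0.739130, Γ_S=-0.500000; launch V₁=10·75/100=7.500000
k=0 src: V=7.5000
k=1 load: inc=7.500000, refl=7.500000·0.739130=5.5435; V=0.000000+7.500000+5.543478=13.0435
k=2 src: inc=5.543478, refl=5.543478·-0.500000=-2.7717; V=7.500000+5.543478+-2.771739=10.2717
k=3 load: inc=-2.771739, refl=-2.771739·0.739130=-2.0487; V=13.043478+-2.771739+-2.048677=8.2231
k=4 src: inc=-2.048677, refl=-2.048677·-0.500000=1.0243; V=10.271739+-2.048677+1.024338=9.2474
k=5 load: inc=1.024338, refl=1.024338·0.739130=0.7571; V=8.223062+1.024338+0.757120=10.0045
k=6 src: inc=0.757120, refl=0.757120·-0.500000=-0.3786; V=9.247401+0.757120+-0.378560=9.6260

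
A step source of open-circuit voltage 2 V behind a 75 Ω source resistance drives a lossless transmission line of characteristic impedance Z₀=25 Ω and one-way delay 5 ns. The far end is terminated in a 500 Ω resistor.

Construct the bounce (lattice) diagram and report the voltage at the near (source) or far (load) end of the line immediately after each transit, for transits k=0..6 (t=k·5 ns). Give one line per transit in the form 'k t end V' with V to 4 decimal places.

0 0 source 0.5000
1 5 load 0.9524
2 10 source 1.1786
3 15 load 1.3832
4 20 source 1.4855
5 25 load 1.5781
6 30 source 1.6244

Γ_L=0.904762, Γ_S=0.500000; launch V₁=2·25/100=0.500000
k=0 src: V=0.5000
k=1 load: inc=0.500000, refl=0.500000·0.904762=0.4524; V=0.000000+0.500000+0.452381=0.9524
k=2 src: inc=0.452381, refl=0.452381·0.500000=0.2262; V=0.500000+0.452381+0.226190=1.1786
k=3 load: inc=0.226190, refl=0.226190·0.904762=0.2046; V=0.952381+0.226190+0.204649=1.3832
k=4 src: inc=0.204649, refl=0.204649·0.500000=0.1023; V=1.178571+0.204649+0.102324=1.4855
k=5 load: inc=0.102324, refl=0.102324·0.904762=0.0926; V=1.383220+0.102324+0.092579=1.5781
k=6 src: inc=0.092579, refl=0.092579·0.500000=0.0463; V=1.485544+0.092579+0.046290=1.6244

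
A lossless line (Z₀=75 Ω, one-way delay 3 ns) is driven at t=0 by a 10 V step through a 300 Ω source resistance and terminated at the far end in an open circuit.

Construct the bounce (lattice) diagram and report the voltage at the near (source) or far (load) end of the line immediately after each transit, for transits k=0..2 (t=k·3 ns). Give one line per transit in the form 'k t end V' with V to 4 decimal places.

0 0 source 2.0000
1 3 load 4.0000
2 6 source 5.2000

Γ_L=1.000000, Γ_S=0.600000; launch V₁=10·75/375=2.000000
k=0 src: V=2.0000
k=1 load: inc=2.000000, refl=2.000000·1.000000=2.0000; V=0.000000+2.000000+2.000000=4.0000
k=2 src: inc=2.000000, refl=2.000000·0.600000=1.2000; V=2.000000+2.000000+1.200000=5.2000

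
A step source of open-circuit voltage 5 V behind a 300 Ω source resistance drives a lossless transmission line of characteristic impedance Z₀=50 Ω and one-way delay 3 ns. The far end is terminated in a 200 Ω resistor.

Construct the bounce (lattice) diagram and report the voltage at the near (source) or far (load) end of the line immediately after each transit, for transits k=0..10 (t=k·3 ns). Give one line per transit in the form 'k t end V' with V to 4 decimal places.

Γ_L=0.600000, Γ_S=0.714286; launch V₁=5·50/350=0.714286
k=0 src: V=0.7143
k=1 load: inc=0.714286, refl=0.714286·0.600000=0.4286; V=0.000000+0.714286+0.428571=1.1429
k=2 src: inc=0.428571, refl=0.428571·0.714286=0.3061; V=0.714286+0.428571+0.306122=1.4490
k=3 load: inc=0.306122, refl=0.306122·0.600000=0.1837; V=1.142857+0.306122+0.183673=1.6327
k=4 src: inc=0.183673, refl=0.183673·0.714286=0.1312; V=1.448980+0.183673+0.131195=1.7638
k=5 load: inc=0.131195, refl=0.131195·0.600000=0.0787; V=1.632653+0.131195+0.078717=1.8426
k=6 src: inc=0.078717, refl=0.078717·0.714286=0.0562; V=1.763848+0.078717+0.056227=1.8988
k=7 load: inc=0.056227, refl=0.056227·0.600000=0.0337; V=1.842566+0.056227+0.033736=1.9325
k=8 src: inc=0.033736, refl=0.033736·0.714286=0.0241; V=1.898792+0.033736+0.024097=1.9566
k=9 load: inc=0.024097, refl=0.024097·0.600000=0.0145; V=1.932528+0.024097+0.014458=1.9711
k=10 src: inc=0.014458, refl=0.014458·0.714286=0.0103; V=1.956625+0.014458+0.010327=1.9814

0 0 source 0.7143
1 3 load 1.1429
2 6 source 1.4490
3 9 load 1.6327
4 12 source 1.7638
5 15 load 1.8426
6 18 source 1.8988
7 21 load 1.9325
8 24 source 1.9566
9 27 load 1.9711
10 30 source 1.9814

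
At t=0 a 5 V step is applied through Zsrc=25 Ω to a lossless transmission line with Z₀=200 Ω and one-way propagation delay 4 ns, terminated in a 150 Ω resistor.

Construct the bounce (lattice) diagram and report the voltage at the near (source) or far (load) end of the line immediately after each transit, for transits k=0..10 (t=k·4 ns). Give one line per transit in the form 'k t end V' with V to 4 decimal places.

0 0 source 4.4444
1 4 load 3.8095
2 8 source 4.3034
3 12 load 4.2328
4 16 source 4.2877
5 20 load 4.2798
6 24 source 4.2859
7 28 load 4.2851
8 32 source 4.2857
9 36 load 4.2856
10 40 source 4.2857

Γ_L=-0.142857, Γ_S=-0.777778; launch V₁=5·200/225=4.444444
k=0 src: V=4.4444
k=1 load: inc=4.444444, refl=4.444444·-0.142857=-0.6349; V=0.000000+4.444444+-0.634921=3.8095
k=2 src: inc=-0.634921, refl=-0.634921·-0.777778=0.4938; V=4.444444+-0.634921+0.493827=4.3034
k=3 load: inc=0.493827, refl=0.493827·-0.142857=-0.0705; V=3.809524+0.493827+-0.070547=4.2328
k=4 src: inc=-0.070547, refl=-0.070547·-0.777778=0.0549; V=4.303351+-0.070547+0.054870=4.2877
k=5 load: inc=0.054870, refl=0.054870·-0.142857=-0.0078; V=4.232804+0.054870+-0.007839=4.2798
k=6 src: inc=-0.007839, refl=-0.007839·-0.777778=0.0061; V=4.287674+-0.007839+0.006097=4.2859
k=7 load: inc=0.006097, refl=0.006097·-0.142857=-0.0009; V=4.279835+0.006097+-0.000871=4.2851
k=8 src: inc=-0.000871, refl=-0.000871·-0.777778=0.0007; V=4.285932+-0.000871+0.000677=4.2857
k=9 load: inc=0.000677, refl=0.000677·-0.142857=-0.0001; V=4.285061+0.000677+-0.000097=4.2856
k=10 src: inc=-0.000097, refl=-0.000097·-0.777778=0.0001; V=4.285738+-0.000097+0.000075=4.2857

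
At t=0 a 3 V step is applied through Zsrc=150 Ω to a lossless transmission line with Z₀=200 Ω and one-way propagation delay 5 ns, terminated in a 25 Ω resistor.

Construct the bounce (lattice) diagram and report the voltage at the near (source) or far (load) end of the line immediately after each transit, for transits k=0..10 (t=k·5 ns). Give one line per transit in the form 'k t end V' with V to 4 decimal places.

0 0 source 1.7143
1 5 load 0.3810
2 10 source 0.5714
3 15 load 0.4233
4 20 source 0.4444
5 25 load 0.4280
6 30 source 0.4303
7 35 load 0.4285
8 40 source 0.4288
9 45 load 0.4286
10 50 source 0.4286

Γ_L=-0.777778, Γ_S=-0.142857; launch V₁=3·200/350=1.714286
k=0 src: V=1.7143
k=1 load: inc=1.714286, refl=1.714286·-0.777778=-1.3333; V=0.000000+1.714286+-1.333333=0.3810
k=2 src: inc=-1.333333, refl=-1.333333·-0.142857=0.1905; V=1.714286+-1.333333+0.190476=0.5714
k=3 load: inc=0.190476, refl=0.190476·-0.777778=-0.1481; V=0.380952+0.190476+-0.148148=0.4233
k=4 src: inc=-0.148148, refl=-0.148148·-0.142857=0.0212; V=0.571429+-0.148148+0.021164=0.4444
k=5 load: inc=0.021164, refl=0.021164·-0.777778=-0.0165; V=0.423280+0.021164+-0.016461=0.4280
k=6 src: inc=-0.016461, refl=-0.016461·-0.142857=0.0024; V=0.444444+-0.016461+0.002352=0.4303
k=7 load: inc=0.002352, refl=0.002352·-0.777778=-0.0018; V=0.427984+0.002352+-0.001829=0.4285
k=8 src: inc=-0.001829, refl=-0.001829·-0.142857=0.0003; V=0.430335+-0.001829+0.000261=0.4288
k=9 load: inc=0.000261, refl=0.000261·-0.777778=-0.0002; V=0.428506+0.000261+-0.000203=0.4286
k=10 src: inc=-0.000203, refl=-0.000203·-0.142857=0.0000; V=0.428767+-0.000203+0.000029=0.4286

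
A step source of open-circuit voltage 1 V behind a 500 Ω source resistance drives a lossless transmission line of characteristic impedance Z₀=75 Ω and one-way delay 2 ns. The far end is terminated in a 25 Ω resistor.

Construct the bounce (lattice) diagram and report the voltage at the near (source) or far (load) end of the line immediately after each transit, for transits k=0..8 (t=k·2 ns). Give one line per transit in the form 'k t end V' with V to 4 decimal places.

Γ_L=-0.500000, Γ_S=0.739130; launch V₁=1·75/575=0.130435
k=0 src: V=0.1304
k=1 load: inc=0.130435, refl=0.130435·-0.500000=-0.0652; V=0.000000+0.130435+-0.065217=0.0652
k=2 src: inc=-0.065217, refl=-0.065217·0.739130=-0.0482; V=0.130435+-0.065217+-0.048204=0.0170
k=3 load: inc=-0.048204, refl=-0.048204·-0.500000=0.0241; V=0.065217+-0.048204+0.024102=0.0411
k=4 src: inc=0.024102, refl=0.024102·0.739130=0.0178; V=0.017013+0.024102+0.017815=0.0589
k=5 load: inc=0.017815, refl=0.017815·-0.500000=-0.0089; V=0.041115+0.017815+-0.008907=0.0500
k=6 src: inc=-0.008907, refl=-0.008907·0.739130=-0.0066; V=0.058930+-0.008907+-0.006584=0.0434
k=7 load: inc=-0.006584, refl=-0.006584·-0.500000=0.0033; V=0.050023+-0.006584+0.003292=0.0467
k=8 src: inc=0.003292, refl=0.003292·0.739130=0.0024; V=0.043439+0.003292+0.002433=0.0492

0 0 source 0.1304
1 2 load 0.0652
2 4 source 0.0170
3 6 load 0.0411
4 8 source 0.0589
5 10 load 0.0500
6 12 source 0.0434
7 14 load 0.0467
8 16 source 0.0492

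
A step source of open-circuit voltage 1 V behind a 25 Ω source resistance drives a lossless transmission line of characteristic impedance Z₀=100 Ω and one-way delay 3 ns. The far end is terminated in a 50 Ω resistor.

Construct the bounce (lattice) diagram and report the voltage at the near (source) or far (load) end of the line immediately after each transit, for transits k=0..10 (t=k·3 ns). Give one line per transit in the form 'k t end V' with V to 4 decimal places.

0 0 source 0.8000
1 3 load 0.5333
2 6 source 0.6933
3 9 load 0.6400
4 12 source 0.6720
5 15 load 0.6613
6 18 source 0.6677
7 21 load 0.6656
8 24 source 0.6669
9 27 load 0.6665
10 30 source 0.6667

Γ_L=-0.333333, Γ_S=-0.600000; launch V₁=1·100/125=0.800000
k=0 src: V=0.8000
k=1 load: inc=0.800000, refl=0.800000·-0.333333=-0.2667; V=0.000000+0.800000+-0.266667=0.5333
k=2 src: inc=-0.266667, refl=-0.266667·-0.600000=0.1600; V=0.800000+-0.266667+0.160000=0.6933
k=3 load: inc=0.160000, refl=0.160000·-0.333333=-0.0533; V=0.533333+0.160000+-0.053333=0.6400
k=4 src: inc=-0.053333, refl=-0.053333·-0.600000=0.0320; V=0.693333+-0.053333+0.032000=0.6720
k=5 load: inc=0.032000, refl=0.032000·-0.333333=-0.0107; V=0.640000+0.032000+-0.010667=0.6613
k=6 src: inc=-0.010667, refl=-0.010667·-0.600000=0.0064; V=0.672000+-0.010667+0.006400=0.6677
k=7 load: inc=0.006400, refl=0.006400·-0.333333=-0.0021; V=0.661333+0.006400+-0.002133=0.6656
k=8 src: inc=-0.002133, refl=-0.002133·-0.600000=0.0013; V=0.667733+-0.002133+0.001280=0.6669
k=9 load: inc=0.001280, refl=0.001280·-0.333333=-0.0004; V=0.665600+0.001280+-0.000427=0.6665
k=10 src: inc=-0.000427, refl=-0.000427·-0.600000=0.0003; V=0.666880+-0.000427+0.000256=0.6667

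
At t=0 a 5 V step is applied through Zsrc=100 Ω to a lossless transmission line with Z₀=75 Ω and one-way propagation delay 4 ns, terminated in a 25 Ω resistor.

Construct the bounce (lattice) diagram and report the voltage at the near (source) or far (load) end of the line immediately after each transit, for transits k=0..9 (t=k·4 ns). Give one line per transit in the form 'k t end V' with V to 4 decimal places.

Γ_L=-0.500000, Γ_S=0.142857; launch V₁=5·75/175=2.142857
k=0 src: V=2.1429
k=1 load: inc=2.142857, refl=2.142857·-0.500000=-1.0714; V=0.000000+2.142857+-1.071429=1.0714
k=2 src: inc=-1.071429, refl=-1.071429·0.142857=-0.1531; V=2.142857+-1.071429+-0.153061=0.9184
k=3 load: inc=-0.153061, refl=-0.153061·-0.500000=0.0765; V=1.071429+-0.153061+0.076531=0.9949
k=4 src: inc=0.076531, refl=0.076531·0.142857=0.0109; V=0.918367+0.076531+0.010933=1.0058
k=5 load: inc=0.010933, refl=0.010933·-0.500000=-0.0055; V=0.994898+0.010933+-0.005466=1.0004
k=6 src: inc=-0.005466, refl=-0.005466·0.142857=-0.0008; V=1.005831+-0.005466+-0.000781=0.9996
k=7 load: inc=-0.000781, refl=-0.000781·-0.500000=0.0004; V=1.000364+-0.000781+0.000390=1.0000
k=8 src: inc=0.000390, refl=0.000390·0.142857=0.0001; V=0.999584+0.000390+0.000056=1.0000
k=9 load: inc=0.000056, refl=0.000056·-0.500000=-0.0000; V=0.999974+0.000056+-0.000028=1.0000

0 0 source 2.1429
1 4 load 1.0714
2 8 source 0.9184
3 12 load 0.9949
4 16 source 1.0058
5 20 load 1.0004
6 24 source 0.9996
7 28 load 1.0000
8 32 source 1.0000
9 36 load 1.0000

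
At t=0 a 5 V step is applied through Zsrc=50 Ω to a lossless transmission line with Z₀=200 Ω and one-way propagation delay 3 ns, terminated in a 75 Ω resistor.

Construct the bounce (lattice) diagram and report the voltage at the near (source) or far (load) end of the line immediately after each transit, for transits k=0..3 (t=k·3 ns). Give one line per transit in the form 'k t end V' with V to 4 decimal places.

Γ_L=-0.454545, Γ_S=-0.600000; launch V₁=5·200/250=4.000000
k=0 src: V=4.0000
k=1 load: inc=4.000000, refl=4.000000·-0.454545=-1.8182; V=0.000000+4.000000+-1.818182=2.1818
k=2 src: inc=-1.818182, refl=-1.818182·-0.600000=1.0909; V=4.000000+-1.818182+1.090909=3.2727
k=3 load: inc=1.090909, refl=1.090909·-0.454545=-0.4959; V=2.181818+1.090909+-0.495868=2.7769

0 0 source 4.0000
1 3 load 2.1818
2 6 source 3.2727
3 9 load 2.7769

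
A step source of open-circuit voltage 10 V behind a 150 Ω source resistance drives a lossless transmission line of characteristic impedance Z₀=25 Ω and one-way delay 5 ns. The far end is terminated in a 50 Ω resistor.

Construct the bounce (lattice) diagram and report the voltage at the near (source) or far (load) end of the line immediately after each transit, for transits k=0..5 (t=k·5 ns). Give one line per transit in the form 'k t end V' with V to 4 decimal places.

Γ_L=0.333333, Γ_S=0.714286; launch V₁=10·25/175=1.428571
k=0 src: V=1.4286
k=1 load: inc=1.428571, refl=1.428571·0.333333=0.4762; V=0.000000+1.428571+0.476190=1.9048
k=2 src: inc=0.476190, refl=0.476190·0.714286=0.3401; V=1.428571+0.476190+0.340136=2.2449
k=3 load: inc=0.340136, refl=0.340136·0.333333=0.1134; V=1.904762+0.340136+0.113379=2.3583
k=4 src: inc=0.113379, refl=0.113379·0.714286=0.0810; V=2.244898+0.113379+0.080985=2.4393
k=5 load: inc=0.080985, refl=0.080985·0.333333=0.0270; V=2.358277+0.080985+0.026995=2.4663

0 0 source 1.4286
1 5 load 1.9048
2 10 source 2.2449
3 15 load 2.3583
4 20 source 2.4393
5 25 load 2.4663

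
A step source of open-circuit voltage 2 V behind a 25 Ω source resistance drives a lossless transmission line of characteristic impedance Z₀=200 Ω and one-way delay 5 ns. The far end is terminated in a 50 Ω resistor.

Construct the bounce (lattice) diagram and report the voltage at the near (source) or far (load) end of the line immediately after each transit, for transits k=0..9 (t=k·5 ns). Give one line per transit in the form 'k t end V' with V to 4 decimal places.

Γ_L=-0.600000, Γ_S=-0.777778; launch V₁=2·200/225=1.777778
k=0 src: V=1.7778
k=1 load: inc=1.777778, refl=1.777778·-0.600000=-1.0667; V=0.000000+1.777778+-1.066667=0.7111
k=2 src: inc=-1.066667, refl=-1.066667·-0.777778=0.8296; V=1.777778+-1.066667+0.829630=1.5407
k=3 load: inc=0.829630, refl=0.829630·-0.600000=-0.4978; V=0.711111+0.829630+-0.497778=1.0430
k=4 src: inc=-0.497778, refl=-0.497778·-0.777778=0.3872; V=1.540741+-0.497778+0.387160=1.4301
k=5 load: inc=0.387160, refl=0.387160·-0.600000=-0.2323; V=1.042963+0.387160+-0.232296=1.1978
k=6 src: inc=-0.232296, refl=-0.232296·-0.777778=0.1807; V=1.430123+-0.232296+0.180675=1.3785
k=7 load: inc=0.180675, refl=0.180675·-0.600000=-0.1084; V=1.197827+0.180675+-0.108405=1.2701
k=8 src: inc=-0.108405, refl=-0.108405·-0.777778=0.0843; V=1.378502+-0.108405+0.084315=1.3544
k=9 load: inc=0.084315, refl=0.084315·-0.600000=-0.0506; V=1.270097+0.084315+-0.050589=1.3038

0 0 source 1.7778
1 5 load 0.7111
2 10 source 1.5407
3 15 load 1.0430
4 20 source 1.4301
5 25 load 1.1978
6 30 source 1.3785
7 35 load 1.2701
8 40 source 1.3544
9 45 load 1.3038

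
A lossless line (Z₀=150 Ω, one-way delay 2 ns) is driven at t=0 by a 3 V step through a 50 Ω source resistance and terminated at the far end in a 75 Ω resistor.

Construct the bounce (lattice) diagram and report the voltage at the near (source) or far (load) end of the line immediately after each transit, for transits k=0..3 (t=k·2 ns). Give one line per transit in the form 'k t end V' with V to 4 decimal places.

Γ_L=-0.333333, Γ_S=-0.500000; launch V₁=3·150/200=2.250000
k=0 src: V=2.2500
k=1 load: inc=2.250000, refl=2.250000·-0.333333=-0.7500; V=0.000000+2.250000+-0.750000=1.5000
k=2 src: inc=-0.750000, refl=-0.750000·-0.500000=0.3750; V=2.250000+-0.750000+0.375000=1.8750
k=3 load: inc=0.375000, refl=0.375000·-0.333333=-0.1250; V=1.500000+0.375000+-0.125000=1.7500

0 0 source 2.2500
1 2 load 1.5000
2 4 source 1.8750
3 6 load 1.7500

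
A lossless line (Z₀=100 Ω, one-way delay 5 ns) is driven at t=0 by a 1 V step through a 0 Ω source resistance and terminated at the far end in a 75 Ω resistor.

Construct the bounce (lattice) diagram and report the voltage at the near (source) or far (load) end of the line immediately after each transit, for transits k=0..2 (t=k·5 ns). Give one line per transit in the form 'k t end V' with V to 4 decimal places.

0 0 source 1.0000
1 5 load 0.8571
2 10 source 1.0000

Γ_L=-0.142857, Γ_S=-1.000000; launch V₁=1·100/100=1.000000
k=0 src: V=1.0000
k=1 load: inc=1.000000, refl=1.000000·-0.142857=-0.1429; V=0.000000+1.000000+-0.142857=0.8571
k=2 src: inc=-0.142857, refl=-0.142857·-1.000000=0.1429; V=1.000000+-0.142857+0.142857=1.0000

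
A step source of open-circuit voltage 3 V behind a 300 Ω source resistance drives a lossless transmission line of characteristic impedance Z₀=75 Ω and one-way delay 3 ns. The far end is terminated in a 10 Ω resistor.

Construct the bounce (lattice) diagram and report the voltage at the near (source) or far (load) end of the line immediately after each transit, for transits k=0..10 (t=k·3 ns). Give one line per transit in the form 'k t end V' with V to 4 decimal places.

Γ_L=-0.764706, Γ_S=0.600000; launch V₁=3·75/375=0.600000
k=0 src: V=0.6000
k=1 load: inc=0.600000, refl=0.600000·-0.764706=-0.4588; V=0.000000+0.600000+-0.458824=0.1412
k=2 src: inc=-0.458824, refl=-0.458824·0.600000=-0.2753; V=0.600000+-0.458824+-0.275294=-0.1341
k=3 load: inc=-0.275294, refl=-0.275294·-0.764706=0.2105; V=0.141176+-0.275294+0.210519=0.0764
k=4 src: inc=0.210519, refl=0.210519·0.600000=0.1263; V=-0.134118+0.210519+0.126311=0.2027
k=5 load: inc=0.126311, refl=0.126311·-0.764706=-0.0966; V=0.076401+0.126311+-0.096591=0.1061
k=6 src: inc=-0.096591, refl=-0.096591·0.600000=-0.0580; V=0.202713+-0.096591+-0.057955=0.0482
k=7 load: inc=-0.057955, refl=-0.057955·-0.764706=0.0443; V=0.106122+-0.057955+0.044318=0.0925
k=8 src: inc=0.044318, refl=0.044318·0.600000=0.0266; V=0.048167+0.044318+0.026591=0.1191
k=9 load: inc=0.026591, refl=0.026591·-0.764706=-0.0203; V=0.092485+0.026591+-0.020334=0.0987
k=10 src: inc=-0.020334, refl=-0.020334·0.600000=-0.0122; V=0.119076+-0.020334+-0.012201=0.0865

0 0 source 0.6000
1 3 load 0.1412
2 6 source -0.1341
3 9 load 0.0764
4 12 source 0.2027
5 15 load 0.1061
6 18 source 0.0482
7 21 load 0.0925
8 24 source 0.1191
9 27 load 0.0987
10 30 source 0.0865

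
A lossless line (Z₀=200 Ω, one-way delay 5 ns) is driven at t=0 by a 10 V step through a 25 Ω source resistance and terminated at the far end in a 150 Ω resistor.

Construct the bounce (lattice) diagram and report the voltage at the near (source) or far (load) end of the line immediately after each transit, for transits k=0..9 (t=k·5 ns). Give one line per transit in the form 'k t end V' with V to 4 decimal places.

0 0 source 8.8889
1 5 load 7.6190
2 10 source 8.6067
3 15 load 8.4656
4 20 source 8.5753
5 25 load 8.5597
6 30 source 8.5719
7 35 load 8.5701
8 40 source 8.5715
9 45 load 8.5713

Γ_L=-0.142857, Γ_S=-0.777778; launch V₁=10·200/225=8.888889
k=0 src: V=8.8889
k=1 load: inc=8.888889, refl=8.888889·-0.142857=-1.2698; V=0.000000+8.888889+-1.269841=7.6190
k=2 src: inc=-1.269841, refl=-1.269841·-0.777778=0.9877; V=8.888889+-1.269841+0.987654=8.6067
k=3 load: inc=0.987654, refl=0.987654·-0.142857=-0.1411; V=7.619048+0.987654+-0.141093=8.4656
k=4 src: inc=-0.141093, refl=-0.141093·-0.777778=0.1097; V=8.606702+-0.141093+0.109739=8.5753
k=5 load: inc=0.109739, refl=0.109739·-0.142857=-0.0157; V=8.465608+0.109739+-0.015677=8.5597
k=6 src: inc=-0.015677, refl=-0.015677·-0.777778=0.0122; V=8.575348+-0.015677+0.012193=8.5719
k=7 load: inc=0.012193, refl=0.012193·-0.142857=-0.0017; V=8.559671+0.012193+-0.001742=8.5701
k=8 src: inc=-0.001742, refl=-0.001742·-0.777778=0.0014; V=8.571864+-0.001742+0.001355=8.5715
k=9 load: inc=0.001355, refl=0.001355·-0.142857=-0.0002; V=8.570122+0.001355+-0.000194=8.5713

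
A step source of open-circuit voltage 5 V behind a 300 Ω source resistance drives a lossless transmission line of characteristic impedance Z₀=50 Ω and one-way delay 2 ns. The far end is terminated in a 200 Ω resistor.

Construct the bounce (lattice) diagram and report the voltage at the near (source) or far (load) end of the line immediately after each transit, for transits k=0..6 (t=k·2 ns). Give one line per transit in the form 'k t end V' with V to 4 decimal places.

Γ_L=0.600000, Γ_S=0.714286; launch V₁=5·50/350=0.714286
k=0 src: V=0.7143
k=1 load: inc=0.714286, refl=0.714286·0.600000=0.4286; V=0.000000+0.714286+0.428571=1.1429
k=2 src: inc=0.428571, refl=0.428571·0.714286=0.3061; V=0.714286+0.428571+0.306122=1.4490
k=3 load: inc=0.306122, refl=0.306122·0.600000=0.1837; V=1.142857+0.306122+0.183673=1.6327
k=4 src: inc=0.183673, refl=0.183673·0.714286=0.1312; V=1.448980+0.183673+0.131195=1.7638
k=5 load: inc=0.131195, refl=0.131195·0.600000=0.0787; V=1.632653+0.131195+0.078717=1.8426
k=6 src: inc=0.078717, refl=0.078717·0.714286=0.0562; V=1.763848+0.078717+0.056227=1.8988

0 0 source 0.7143
1 2 load 1.1429
2 4 source 1.4490
3 6 load 1.6327
4 8 source 1.7638
5 10 load 1.8426
6 12 source 1.8988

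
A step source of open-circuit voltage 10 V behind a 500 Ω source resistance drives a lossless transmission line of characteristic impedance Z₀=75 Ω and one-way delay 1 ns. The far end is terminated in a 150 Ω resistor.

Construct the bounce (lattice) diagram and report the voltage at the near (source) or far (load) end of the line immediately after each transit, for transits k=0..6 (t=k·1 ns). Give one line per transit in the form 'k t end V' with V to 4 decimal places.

Γ_L=0.333333, Γ_S=0.739130; launch V₁=10·75/575=1.304348
k=0 src: V=1.3043
k=1 load: inc=1.304348, refl=1.304348·0.333333=0.4348; V=0.000000+1.304348+0.434783=1.7391
k=2 src: inc=0.434783, refl=0.434783·0.739130=0.3214; V=1.304348+0.434783+0.321361=2.0605
k=3 load: inc=0.321361, refl=0.321361·0.333333=0.1071; V=1.739130+0.321361+0.107120=2.1676
k=4 src: inc=0.107120, refl=0.107120·0.739130=0.0792; V=2.060491+0.107120+0.079176=2.2468
k=5 load: inc=0.079176, refl=0.079176·0.333333=0.0264; V=2.167612+0.079176+0.026392=2.2732
k=6 src: inc=0.026392, refl=0.026392·0.739130=0.0195; V=2.246788+0.026392+0.019507=2.2927

0 0 source 1.3043
1 1 load 1.7391
2 2 source 2.0605
3 3 load 2.1676
4 4 source 2.2468
5 5 load 2.2732
6 6 source 2.2927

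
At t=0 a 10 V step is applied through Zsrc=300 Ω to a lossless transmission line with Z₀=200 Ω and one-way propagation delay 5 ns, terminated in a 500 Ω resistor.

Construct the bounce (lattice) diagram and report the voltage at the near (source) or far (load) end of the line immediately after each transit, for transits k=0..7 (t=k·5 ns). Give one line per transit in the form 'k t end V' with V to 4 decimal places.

0 0 source 4.0000
1 5 load 5.7143
2 10 source 6.0571
3 15 load 6.2041
4 20 source 6.2335
5 25 load 6.2461
6 30 source 6.2486
7 35 load 6.2497

Γ_L=0.428571, Γ_S=0.200000; launch V₁=10·200/500=4.000000
k=0 src: V=4.0000
k=1 load: inc=4.000000, refl=4.000000·0.428571=1.7143; V=0.000000+4.000000+1.714286=5.7143
k=2 src: inc=1.714286, refl=1.714286·0.200000=0.3429; V=4.000000+1.714286+0.342857=6.0571
k=3 load: inc=0.342857, refl=0.342857·0.428571=0.1469; V=5.714286+0.342857+0.146939=6.2041
k=4 src: inc=0.146939, refl=0.146939·0.200000=0.0294; V=6.057143+0.146939+0.029388=6.2335
k=5 load: inc=0.029388, refl=0.029388·0.428571=0.0126; V=6.204082+0.029388+0.012595=6.2461
k=6 src: inc=0.012595, refl=0.012595·0.200000=0.0025; V=6.233469+0.012595+0.002519=6.2486
k=7 load: inc=0.002519, refl=0.002519·0.428571=0.0011; V=6.246064+0.002519+0.001080=6.2497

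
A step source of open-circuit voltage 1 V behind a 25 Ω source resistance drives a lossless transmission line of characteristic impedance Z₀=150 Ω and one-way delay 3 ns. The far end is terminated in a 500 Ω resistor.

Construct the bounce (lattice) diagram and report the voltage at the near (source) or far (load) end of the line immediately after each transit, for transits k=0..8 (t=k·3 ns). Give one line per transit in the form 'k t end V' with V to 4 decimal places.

0 0 source 0.8571
1 3 load 1.3187
2 6 source 0.9890
3 9 load 0.8115
4 12 source 0.9383
5 15 load 1.0066
6 18 source 0.9578
7 21 load 0.9315
8 24 source 0.9503

Γ_L=0.538462, Γ_S=-0.714286; launch V₁=1·150/175=0.857143
k=0 src: V=0.8571
k=1 load: inc=0.857143, refl=0.857143·0.538462=0.4615; V=0.000000+0.857143+0.461538=1.3187
k=2 src: inc=0.461538, refl=0.461538·-0.714286=-0.3297; V=0.857143+0.461538+-0.329670=0.9890
k=3 load: inc=-0.329670, refl=-0.329670·0.538462=-0.1775; V=1.318681+-0.329670+-0.177515=0.8115
k=4 src: inc=-0.177515, refl=-0.177515·-0.714286=0.1268; V=0.989011+-0.177515+0.126796=0.9383
k=5 load: inc=0.126796, refl=0.126796·0.538462=0.0683; V=0.811496+0.126796+0.068275=1.0066
k=6 src: inc=0.068275, refl=0.068275·-0.714286=-0.0488; V=0.938292+0.068275+-0.048768=0.9578
k=7 load: inc=-0.048768, refl=-0.048768·0.538462=-0.0263; V=1.006567+-0.048768+-0.026260=0.9315
k=8 src: inc=-0.026260, refl=-0.026260·-0.714286=0.0188; V=0.957800+-0.026260+0.018757=0.9503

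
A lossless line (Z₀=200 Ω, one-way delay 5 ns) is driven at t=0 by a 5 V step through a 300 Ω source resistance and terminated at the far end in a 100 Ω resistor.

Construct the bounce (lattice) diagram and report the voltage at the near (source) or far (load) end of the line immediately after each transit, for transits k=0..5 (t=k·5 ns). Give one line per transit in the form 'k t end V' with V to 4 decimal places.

0 0 source 2.0000
1 5 load 1.3333
2 10 source 1.2000
3 15 load 1.2444
4 20 source 1.2533
5 25 load 1.2504

Γ_L=-0.333333, Γ_S=0.200000; launch V₁=5·200/500=2.000000
k=0 src: V=2.0000
k=1 load: inc=2.000000, refl=2.000000·-0.333333=-0.6667; V=0.000000+2.000000+-0.666667=1.3333
k=2 src: inc=-0.666667, refl=-0.666667·0.200000=-0.1333; V=2.000000+-0.666667+-0.133333=1.2000
k=3 load: inc=-0.133333, refl=-0.133333·-0.333333=0.0444; V=1.333333+-0.133333+0.044444=1.2444
k=4 src: inc=0.044444, refl=0.044444·0.200000=0.0089; V=1.200000+0.044444+0.008889=1.2533
k=5 load: inc=0.008889, refl=0.008889·-0.333333=-0.0030; V=1.244444+0.008889+-0.002963=1.2504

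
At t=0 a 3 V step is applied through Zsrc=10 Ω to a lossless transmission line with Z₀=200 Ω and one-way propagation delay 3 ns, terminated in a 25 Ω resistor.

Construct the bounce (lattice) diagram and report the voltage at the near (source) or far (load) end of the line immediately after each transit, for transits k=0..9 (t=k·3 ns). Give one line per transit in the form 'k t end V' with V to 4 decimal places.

0 0 source 2.8571
1 3 load 0.6349
2 6 source 2.6455
3 9 load 1.0817
4 12 source 2.4966
5 15 load 1.3961
6 18 source 2.3918
7 21 load 1.6174
8 24 source 2.3180
9 27 load 1.7731

Γ_L=-0.777778, Γ_S=-0.904762; launch V₁=3·200/210=2.857143
k=0 src: V=2.8571
k=1 load: inc=2.857143, refl=2.857143·-0.777778=-2.2222; V=0.000000+2.857143+-2.222222=0.6349
k=2 src: inc=-2.222222, refl=-2.222222·-0.904762=2.0106; V=2.857143+-2.222222+2.010582=2.6455
k=3 load: inc=2.010582, refl=2.010582·-0.777778=-1.5638; V=0.634921+2.010582+-1.563786=1.0817
k=4 src: inc=-1.563786, refl=-1.563786·-0.904762=1.4149; V=2.645503+-1.563786+1.414854=2.4966
k=5 load: inc=1.414854, refl=1.414854·-0.777778=-1.1004; V=1.081717+1.414854+-1.100442=1.3961
k=6 src: inc=-1.100442, refl=-1.100442·-0.904762=0.9956; V=2.496571+-1.100442+0.995638=2.3918
k=7 load: inc=0.995638, refl=0.995638·-0.777778=-0.7744; V=1.396129+0.995638+-0.774385=1.6174
k=8 src: inc=-0.774385, refl=-0.774385·-0.904762=0.7006; V=2.391767+-0.774385+0.700634=2.3180
k=9 load: inc=0.700634, refl=0.700634·-0.777778=-0.5449; V=1.617382+0.700634+-0.544938=1.7731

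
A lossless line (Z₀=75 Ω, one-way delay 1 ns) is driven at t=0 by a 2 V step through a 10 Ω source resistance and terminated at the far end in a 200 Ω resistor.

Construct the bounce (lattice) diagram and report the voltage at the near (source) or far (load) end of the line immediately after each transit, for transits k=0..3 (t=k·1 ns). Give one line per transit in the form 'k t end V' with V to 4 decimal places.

Γ_L=0.454545, Γ_S=-0.764706; launch V₁=2·75/85=1.764706
k=0 src: V=1.7647
k=1 load: inc=1.764706, refl=1.764706·0.454545=0.8021; V=0.000000+1.764706+0.802139=2.5668
k=2 src: inc=0.802139, refl=0.802139·-0.764706=-0.6134; V=1.764706+0.802139+-0.613400=1.9534
k=3 load: inc=-0.613400, refl=-0.613400·0.454545=-0.2788; V=2.566845+-0.613400+-0.278818=1.6746

0 0 source 1.7647
1 1 load 2.5668
2 2 source 1.9534
3 3 load 1.6746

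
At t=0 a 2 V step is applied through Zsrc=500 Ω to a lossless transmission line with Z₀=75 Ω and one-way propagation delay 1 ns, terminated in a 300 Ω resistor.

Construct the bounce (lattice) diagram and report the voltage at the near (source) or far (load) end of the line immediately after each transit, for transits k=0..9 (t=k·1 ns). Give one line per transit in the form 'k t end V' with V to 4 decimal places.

0 0 source 0.2609
1 1 load 0.4174
2 2 source 0.5331
3 3 load 0.6025
4 4 source 0.6538
5 5 load 0.6846
6 6 source 0.7073
7 7 load 0.7210
8 8 source 0.7311
9 9 load 0.7371

Γ_L=0.600000, Γ_S=0.739130; launch V₁=2·75/575=0.260870
k=0 src: V=0.2609
k=1 load: inc=0.260870, refl=0.260870·0.600000=0.1565; V=0.000000+0.260870+0.156522=0.4174
k=2 src: inc=0.156522, refl=0.156522·0.739130=0.1157; V=0.260870+0.156522+0.115690=0.5331
k=3 load: inc=0.115690, refl=0.115690·0.600000=0.0694; V=0.417391+0.115690+0.069414=0.6025
k=4 src: inc=0.069414, refl=0.069414·0.739130=0.0513; V=0.533081+0.069414+0.051306=0.6538
k=5 load: inc=0.051306, refl=0.051306·0.600000=0.0308; V=0.602495+0.051306+0.030784=0.6846
k=6 src: inc=0.030784, refl=0.030784·0.739130=0.0228; V=0.653801+0.030784+0.022753=0.7073
k=7 load: inc=0.022753, refl=0.022753·0.600000=0.0137; V=0.684585+0.022753+0.013652=0.7210
k=8 src: inc=0.013652, refl=0.013652·0.739130=0.0101; V=0.707338+0.013652+0.010091=0.7311
k=9 load: inc=0.010091, refl=0.010091·0.600000=0.0061; V=0.720990+0.010091+0.006054=0.7371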